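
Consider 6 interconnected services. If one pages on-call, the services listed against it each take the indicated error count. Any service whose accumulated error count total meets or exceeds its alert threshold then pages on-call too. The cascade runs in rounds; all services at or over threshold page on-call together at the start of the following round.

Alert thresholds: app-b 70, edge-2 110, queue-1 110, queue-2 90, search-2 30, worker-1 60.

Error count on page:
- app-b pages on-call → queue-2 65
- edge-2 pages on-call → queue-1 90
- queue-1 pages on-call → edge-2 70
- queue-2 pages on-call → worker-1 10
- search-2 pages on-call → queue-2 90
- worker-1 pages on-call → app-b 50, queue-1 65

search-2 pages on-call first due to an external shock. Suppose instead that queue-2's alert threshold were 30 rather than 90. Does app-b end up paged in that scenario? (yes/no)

With queue-2's alert threshold at 30:
Round 1 — search-2 pages on-call (initial).
  queue-2: +90 → 90 ≥ 30
Round 2 — queue-2 pages on-call.
  worker-1: +10 → 10 < 60
No further pages.

no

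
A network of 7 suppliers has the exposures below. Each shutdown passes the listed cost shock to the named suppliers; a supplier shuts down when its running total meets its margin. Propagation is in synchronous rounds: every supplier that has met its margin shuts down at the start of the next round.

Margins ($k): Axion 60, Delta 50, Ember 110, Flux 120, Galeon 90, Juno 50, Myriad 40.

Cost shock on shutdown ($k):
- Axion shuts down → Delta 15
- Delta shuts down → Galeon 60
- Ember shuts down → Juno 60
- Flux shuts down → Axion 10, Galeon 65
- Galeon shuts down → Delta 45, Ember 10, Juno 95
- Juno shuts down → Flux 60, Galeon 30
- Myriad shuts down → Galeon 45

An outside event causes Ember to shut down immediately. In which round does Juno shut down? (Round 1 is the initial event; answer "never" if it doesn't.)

2

Round 1 — Ember shuts down (initial).
  Juno: +60 → 60 ≥ 50
Round 2 — Juno shuts down.
  Flux: +60 → 60 < 120
  Galeon: +30 → 30 < 90
No further shutdowns.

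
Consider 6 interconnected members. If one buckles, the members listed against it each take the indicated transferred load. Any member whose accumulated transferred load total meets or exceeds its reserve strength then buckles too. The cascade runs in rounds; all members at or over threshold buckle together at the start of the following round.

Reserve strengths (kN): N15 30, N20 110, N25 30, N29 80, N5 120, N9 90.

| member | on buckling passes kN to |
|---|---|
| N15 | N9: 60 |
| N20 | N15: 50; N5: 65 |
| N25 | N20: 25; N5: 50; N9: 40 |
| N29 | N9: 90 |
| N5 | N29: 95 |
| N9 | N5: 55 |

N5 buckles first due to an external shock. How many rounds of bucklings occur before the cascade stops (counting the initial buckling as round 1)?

Round 1 — N5 buckles (initial).
  N29: +95 → 95 ≥ 80
Round 2 — N29 buckles.
  N9: +90 → 90 ≥ 90
Round 3 — N9 buckles.
No further bucklings.

3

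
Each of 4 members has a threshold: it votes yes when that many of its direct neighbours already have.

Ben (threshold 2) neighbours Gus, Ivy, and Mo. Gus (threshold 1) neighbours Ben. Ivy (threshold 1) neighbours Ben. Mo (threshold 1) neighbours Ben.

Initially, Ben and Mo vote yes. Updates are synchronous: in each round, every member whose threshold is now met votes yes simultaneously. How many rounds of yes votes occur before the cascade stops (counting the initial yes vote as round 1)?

2

Round 1 — Ben, Mo vote yes (initial).
Round 2 — checking thresholds:
  Gus: 1 of 1 neighbours ≥ 1, votes yes.
  Ivy: 1 of 1 neighbours ≥ 1, votes yes.
Round 3 — no new yes votes; cascade stops.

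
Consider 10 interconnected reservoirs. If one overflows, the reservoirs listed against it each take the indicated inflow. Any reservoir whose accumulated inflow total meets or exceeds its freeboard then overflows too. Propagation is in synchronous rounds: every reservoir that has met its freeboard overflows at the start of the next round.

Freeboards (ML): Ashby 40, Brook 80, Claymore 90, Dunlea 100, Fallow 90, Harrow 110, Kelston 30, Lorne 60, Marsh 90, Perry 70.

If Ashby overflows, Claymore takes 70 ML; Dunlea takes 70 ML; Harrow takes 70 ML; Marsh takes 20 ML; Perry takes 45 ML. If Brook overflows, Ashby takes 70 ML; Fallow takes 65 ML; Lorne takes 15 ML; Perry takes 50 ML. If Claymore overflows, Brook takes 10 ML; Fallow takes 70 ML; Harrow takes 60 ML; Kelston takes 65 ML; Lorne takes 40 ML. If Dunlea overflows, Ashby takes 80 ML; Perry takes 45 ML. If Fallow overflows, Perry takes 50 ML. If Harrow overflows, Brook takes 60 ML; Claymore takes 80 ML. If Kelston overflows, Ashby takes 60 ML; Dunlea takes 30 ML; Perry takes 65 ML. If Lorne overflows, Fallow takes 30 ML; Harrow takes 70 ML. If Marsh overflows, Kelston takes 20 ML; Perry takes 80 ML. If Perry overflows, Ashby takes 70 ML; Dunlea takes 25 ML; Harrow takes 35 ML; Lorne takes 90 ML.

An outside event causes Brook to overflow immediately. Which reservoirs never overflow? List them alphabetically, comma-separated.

Round 1 — Brook overflows (initial).
  Ashby: +70 → 70 ≥ 40
  Fallow: +65 → 65 < 90
  Lorne: +15 → 15 < 60
  Perry: +50 → 50 < 70
Round 2 — Ashby overflows.
  Claymore: +70 → 70 < 90
  Dunlea: +70 → 70 < 100
  Harrow: +70 → 70 < 110
  Marsh: +20 → 20 < 90
  Perry: +45 → 95 ≥ 70
Round 3 — Perry overflows.
  Dunlea: +25 → 95 < 100
  Harrow: +35 → 105 < 110
  Lorne: +90 → 105 ≥ 60
Round 4 — Lorne overflows.
  Fallow: +30 → 95 ≥ 90
  Harrow: +70 → 175 ≥ 110
Round 5 — Fallow, Harrow overflow.
  Claymore: +80 → 150 ≥ 90
Round 6 — Claymore overflows.
  Kelston: +65 → 65 ≥ 30
Round 7 — Kelston overflows.
  Dunlea: +30 → 125 ≥ 100
Round 8 — Dunlea overflows.
No further overflows.

Marsh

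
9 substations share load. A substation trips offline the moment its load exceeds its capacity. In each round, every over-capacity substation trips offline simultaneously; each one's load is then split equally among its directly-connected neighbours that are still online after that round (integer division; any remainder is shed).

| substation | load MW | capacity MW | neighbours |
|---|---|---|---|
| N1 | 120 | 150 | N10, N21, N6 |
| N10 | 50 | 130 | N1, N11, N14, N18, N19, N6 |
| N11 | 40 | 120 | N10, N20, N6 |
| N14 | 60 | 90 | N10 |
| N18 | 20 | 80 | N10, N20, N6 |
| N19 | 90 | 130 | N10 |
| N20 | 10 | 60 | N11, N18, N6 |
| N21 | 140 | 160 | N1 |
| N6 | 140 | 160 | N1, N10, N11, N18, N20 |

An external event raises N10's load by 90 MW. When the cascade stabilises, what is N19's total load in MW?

Round 1 — N10 at 140 > 130. N10 trips offline.
  N10 sheds 140 MW to N1, N11, N14, N18, N19, N6: 23 each (2 lost).
    N1: 120+23 = 143 ≤ 150
    N11: 40+23 = 63 ≤ 120
    N14: 60+23 = 83 ≤ 90
    N18: 20+23 = 43 ≤ 80
    N19: 90+23 = 113 ≤ 130
    N6: 140+23 = 163 > 160
Round 2 — N6 trips offline.
  N6 sheds 163 MW to N1, N11, N18, N20: 40 each (3 lost).
    N1: 143+40 = 183 > 150
    N11: 63+40 = 103 ≤ 120
    N18: 43+40 = 83 > 80
    N20: 10+40 = 50 ≤ 60
Round 3 — N1, N18 trip offline.
  N1 sheds 183 MW to N21: 183 each.
    N21: 140+183 = 323 > 160
  N18 sheds 83 MW to N20: 83 each.
    N20: 50+83 = 133 > 60
Round 4 — N20, N21 trip offline.
  N20 sheds 133 MW to N11: 133 each.
    N11: 103+133 = 236 > 120
  N21 sheds 323 MW: no online neighbours, lost.
Round 5 — N11 trips offline.
  N11 sheds 236 MW: no online neighbours, lost.
No further trips.

113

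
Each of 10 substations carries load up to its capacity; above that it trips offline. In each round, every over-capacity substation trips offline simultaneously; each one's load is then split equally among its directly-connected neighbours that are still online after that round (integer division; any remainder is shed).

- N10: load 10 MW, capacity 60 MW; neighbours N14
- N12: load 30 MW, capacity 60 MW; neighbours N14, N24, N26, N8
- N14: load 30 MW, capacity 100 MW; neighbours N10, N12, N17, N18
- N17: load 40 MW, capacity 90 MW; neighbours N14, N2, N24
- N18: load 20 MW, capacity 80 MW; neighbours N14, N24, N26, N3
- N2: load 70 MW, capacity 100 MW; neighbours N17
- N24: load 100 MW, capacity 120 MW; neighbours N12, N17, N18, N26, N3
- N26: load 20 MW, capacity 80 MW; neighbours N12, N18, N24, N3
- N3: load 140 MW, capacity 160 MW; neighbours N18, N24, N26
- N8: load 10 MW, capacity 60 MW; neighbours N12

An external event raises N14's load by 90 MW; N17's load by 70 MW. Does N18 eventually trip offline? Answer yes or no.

yes

Round 1 — N14 at 120 > 100; N17 at 110 > 90. N14, N17 trip offline.
  N14 sheds 120 MW to N10, N12, N18: 40 each.
    N10: 10+40 = 50 ≤ 60
    N12: 30+40 = 70 > 60
    N18: 20+40 = 60 ≤ 80
  N17 sheds 110 MW to N2, N24: 55 each.
    N2: 70+55 = 125 > 100
    N24: 100+55 = 155 > 120
Round 2 — N12, N2, N24 trip offline.
  N12 sheds 70 MW to N26, N8: 35 each.
    N26: 20+35 = 55 ≤ 80
    N8: 10+35 = 45 ≤ 60
  N2 sheds 125 MW: no online neighbours, lost.
  N24 sheds 155 MW to N18, N26, N3: 51 each (2 lost).
    N18: 60+51 = 111 > 80
    N26: 55+51 = 106 > 80
    N3: 140+51 = 191 > 160
Round 3 — N18, N26, N3 trip offline.
  N18 sheds 111 MW: no online neighbours, lost.
  N26 sheds 106 MW: no online neighbours, lost.
  N3 sheds 191 MW: no online neighbours, lost.
No further trips.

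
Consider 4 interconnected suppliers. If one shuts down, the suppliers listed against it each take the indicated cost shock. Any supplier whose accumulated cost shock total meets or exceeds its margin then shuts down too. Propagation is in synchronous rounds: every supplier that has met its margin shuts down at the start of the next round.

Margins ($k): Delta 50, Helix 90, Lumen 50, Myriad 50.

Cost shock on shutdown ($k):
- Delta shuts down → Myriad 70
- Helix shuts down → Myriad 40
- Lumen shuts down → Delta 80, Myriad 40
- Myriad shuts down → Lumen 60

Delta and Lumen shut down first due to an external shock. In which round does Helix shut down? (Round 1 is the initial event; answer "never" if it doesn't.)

never

Round 1 — Delta, Lumen shut down (initial).
  Myriad: +70+40 → 110 ≥ 50
Round 2 — Myriad shuts down.
No further shutdowns.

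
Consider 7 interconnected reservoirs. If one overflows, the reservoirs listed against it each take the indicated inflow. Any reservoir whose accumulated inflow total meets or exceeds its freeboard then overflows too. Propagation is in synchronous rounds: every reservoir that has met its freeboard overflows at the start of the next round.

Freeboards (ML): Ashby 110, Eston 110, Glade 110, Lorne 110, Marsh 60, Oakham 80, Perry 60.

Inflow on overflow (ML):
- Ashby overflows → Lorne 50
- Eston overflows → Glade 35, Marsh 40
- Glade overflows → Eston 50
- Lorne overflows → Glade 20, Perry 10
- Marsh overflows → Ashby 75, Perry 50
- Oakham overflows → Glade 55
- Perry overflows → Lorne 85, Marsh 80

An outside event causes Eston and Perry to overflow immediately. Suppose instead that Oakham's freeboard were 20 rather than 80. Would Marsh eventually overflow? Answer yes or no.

With Oakham's freeboard at 20:
Round 1 — Eston, Perry overflow (initial).
  Glade: +35 → 35 < 110
  Lorne: +85 → 85 < 110
  Marsh: +40+80 → 120 ≥ 60
Round 2 — Marsh overflows.
  Ashby: +75 → 75 < 110
No further overflows.

yes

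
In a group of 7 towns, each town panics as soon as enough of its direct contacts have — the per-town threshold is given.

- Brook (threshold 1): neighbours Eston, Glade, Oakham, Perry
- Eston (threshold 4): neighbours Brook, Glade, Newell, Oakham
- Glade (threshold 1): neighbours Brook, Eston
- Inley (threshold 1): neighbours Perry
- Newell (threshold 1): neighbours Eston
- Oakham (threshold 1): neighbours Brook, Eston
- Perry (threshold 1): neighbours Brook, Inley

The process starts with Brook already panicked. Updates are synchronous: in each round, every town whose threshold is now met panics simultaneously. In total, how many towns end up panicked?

Round 1 — Brook panics (initial).
Round 2 — checking thresholds:
  Eston: 1 of 4 neighbours < 4, not yet.
  Glade: 1 of 2 neighbours ≥ 1, panics.
  Oakham: 1 of 2 neighbours ≥ 1, panics.
  Perry: 1 of 2 neighbours ≥ 1, panics.
Round 3 — checking thresholds:
  Eston: 3 of 4 neighbours < 4, not yet.
  Inley: 1 of 1 neighbours ≥ 1, panics.
Round 4 — no new panics; cascade stops.

5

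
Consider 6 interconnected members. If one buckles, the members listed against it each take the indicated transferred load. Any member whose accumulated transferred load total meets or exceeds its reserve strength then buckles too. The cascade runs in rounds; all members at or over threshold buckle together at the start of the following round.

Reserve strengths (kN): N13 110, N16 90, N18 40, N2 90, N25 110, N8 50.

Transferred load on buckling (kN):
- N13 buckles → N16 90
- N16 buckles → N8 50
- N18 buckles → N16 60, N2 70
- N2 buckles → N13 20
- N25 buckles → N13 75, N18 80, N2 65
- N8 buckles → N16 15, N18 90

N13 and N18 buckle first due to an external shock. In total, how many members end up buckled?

Round 1 — N13, N18 buckle (initial).
  N16: +90+60 → 150 ≥ 90
  N2: +70 → 70 < 90
Round 2 — N16 buckles.
  N8: +50 → 50 ≥ 50
Round 3 — N8 buckles.
No further bucklings.

4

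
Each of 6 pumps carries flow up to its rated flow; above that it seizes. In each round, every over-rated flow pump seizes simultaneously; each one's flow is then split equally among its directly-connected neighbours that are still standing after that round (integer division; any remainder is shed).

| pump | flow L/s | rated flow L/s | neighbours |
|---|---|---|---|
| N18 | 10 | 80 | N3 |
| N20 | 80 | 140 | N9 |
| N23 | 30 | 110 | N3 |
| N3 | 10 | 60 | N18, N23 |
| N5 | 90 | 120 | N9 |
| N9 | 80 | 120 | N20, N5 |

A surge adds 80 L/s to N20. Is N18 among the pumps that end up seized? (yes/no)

no

Round 1 — N20 at 160 > 140. N20 seizes.
  N20 sheds 160 L/s to N9: 160 each.
    N9: 80+160 = 240 > 120
Round 2 — N9 seizes.
  N9 sheds 240 L/s to N5: 240 each.
    N5: 90+240 = 330 > 120
Round 3 — N5 seizes.
  N5 sheds 330 L/s: no online neighbours, lost.
No further seizures.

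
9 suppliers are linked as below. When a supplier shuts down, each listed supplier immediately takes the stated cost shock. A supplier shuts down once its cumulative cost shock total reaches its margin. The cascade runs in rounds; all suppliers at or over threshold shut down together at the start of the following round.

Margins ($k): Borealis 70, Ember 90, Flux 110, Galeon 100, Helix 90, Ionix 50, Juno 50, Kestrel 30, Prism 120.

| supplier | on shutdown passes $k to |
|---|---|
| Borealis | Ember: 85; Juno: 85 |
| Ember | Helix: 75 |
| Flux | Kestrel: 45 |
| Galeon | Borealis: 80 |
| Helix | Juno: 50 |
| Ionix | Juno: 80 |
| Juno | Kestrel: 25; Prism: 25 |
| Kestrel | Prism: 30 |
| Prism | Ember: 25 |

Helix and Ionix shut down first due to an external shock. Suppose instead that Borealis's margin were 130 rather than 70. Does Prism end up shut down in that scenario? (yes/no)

no

With Borealis's margin at 130:
Round 1 — Helix, Ionix shut down (initial).
  Juno: +50+80 → 130 ≥ 50
Round 2 — Juno shuts down.
  Kestrel: +25 → 25 < 30
  Prism: +25 → 25 < 120
No further shutdowns.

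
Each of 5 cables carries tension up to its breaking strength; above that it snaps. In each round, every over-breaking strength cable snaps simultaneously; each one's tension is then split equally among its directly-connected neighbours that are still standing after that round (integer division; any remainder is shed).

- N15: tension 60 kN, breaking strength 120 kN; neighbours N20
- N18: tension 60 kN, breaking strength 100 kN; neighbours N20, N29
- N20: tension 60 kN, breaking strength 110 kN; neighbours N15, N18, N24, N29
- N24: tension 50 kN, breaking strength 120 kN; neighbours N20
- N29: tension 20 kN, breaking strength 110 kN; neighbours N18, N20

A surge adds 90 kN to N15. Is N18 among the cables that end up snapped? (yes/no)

yes

Round 1 — N15 at 150 > 120. N15 snaps.
  N15 sheds 150 kN to N20: 150 each.
    N20: 60+150 = 210 > 110
Round 2 — N20 snaps.
  N20 sheds 210 kN to N18, N24, N29: 70 each.
    N18: 60+70 = 130 > 100
    N24: 50+70 = 120 ≤ 120
    N29: 20+70 = 90 ≤ 110
Round 3 — N18 snaps.
  N18 sheds 130 kN to N29: 130 each.
    N29: 90+130 = 220 > 110
Round 4 — N29 snaps.
  N29 sheds 220 kN: no online neighbours, lost.
No further breaks.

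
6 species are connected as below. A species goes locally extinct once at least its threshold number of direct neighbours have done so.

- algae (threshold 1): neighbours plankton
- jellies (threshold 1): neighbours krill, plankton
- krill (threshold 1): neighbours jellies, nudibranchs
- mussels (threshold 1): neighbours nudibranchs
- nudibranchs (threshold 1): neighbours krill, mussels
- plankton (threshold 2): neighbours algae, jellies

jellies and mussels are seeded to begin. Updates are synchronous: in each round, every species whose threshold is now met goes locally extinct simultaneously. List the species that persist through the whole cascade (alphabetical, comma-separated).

Round 1 — jellies, mussels go locally extinct (initial).
Round 2 — checking thresholds:
  krill: 1 of 2 neighbours ≥ 1, goes locally extinct.
  nudibranchs: 1 of 2 neighbours ≥ 1, goes locally extinct.
  plankton: 1 of 2 neighbours < 2, not yet.
Round 3 — no new extinctions; cascade stops.

algae, plankton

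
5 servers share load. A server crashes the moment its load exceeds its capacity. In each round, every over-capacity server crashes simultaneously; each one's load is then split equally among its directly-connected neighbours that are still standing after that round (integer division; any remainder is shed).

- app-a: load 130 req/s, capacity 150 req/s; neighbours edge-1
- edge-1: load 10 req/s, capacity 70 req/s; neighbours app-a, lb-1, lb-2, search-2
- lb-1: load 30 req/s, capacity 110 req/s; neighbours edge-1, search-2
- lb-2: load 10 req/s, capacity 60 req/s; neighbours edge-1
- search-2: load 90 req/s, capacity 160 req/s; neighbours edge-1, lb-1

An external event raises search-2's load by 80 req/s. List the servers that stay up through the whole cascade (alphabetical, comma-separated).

lb-2

Round 1 — search-2 at 170 > 160. search-2 crashes.
  search-2 sheds 170 req/s to edge-1, lb-1: 85 each.
    edge-1: 10+85 = 95 > 70
    lb-1: 30+85 = 115 > 110
Round 2 — edge-1, lb-1 crash.
  edge-1 sheds 95 req/s to app-a, lb-2: 47 each (1 lost).
    app-a: 130+47 = 177 > 150
    lb-2: 10+47 = 57 ≤ 60
  lb-1 sheds 115 req/s: no online neighbours, lost.
Round 3 — app-a crashes.
  app-a sheds 177 req/s: no online neighbours, lost.
No further crashes.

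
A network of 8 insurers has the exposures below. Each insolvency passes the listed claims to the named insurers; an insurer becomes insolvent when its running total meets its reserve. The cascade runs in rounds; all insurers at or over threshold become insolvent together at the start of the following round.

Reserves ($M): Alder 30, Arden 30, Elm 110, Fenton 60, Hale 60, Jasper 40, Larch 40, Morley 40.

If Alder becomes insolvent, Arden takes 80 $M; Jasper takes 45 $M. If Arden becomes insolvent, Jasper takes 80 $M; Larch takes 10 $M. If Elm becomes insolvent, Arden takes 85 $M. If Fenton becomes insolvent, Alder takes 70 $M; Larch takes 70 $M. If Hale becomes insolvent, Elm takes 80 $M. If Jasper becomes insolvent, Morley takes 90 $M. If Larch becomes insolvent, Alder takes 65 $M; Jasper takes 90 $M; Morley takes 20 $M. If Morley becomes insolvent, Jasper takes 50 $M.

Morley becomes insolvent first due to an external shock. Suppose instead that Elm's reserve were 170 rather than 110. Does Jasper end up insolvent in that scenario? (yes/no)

With Elm's reserve at 170:
Round 1 — Morley becomes insolvent (initial).
  Jasper: +50 → 50 ≥ 40
Round 2 — Jasper becomes insolvent.
No further insolvencies.

yes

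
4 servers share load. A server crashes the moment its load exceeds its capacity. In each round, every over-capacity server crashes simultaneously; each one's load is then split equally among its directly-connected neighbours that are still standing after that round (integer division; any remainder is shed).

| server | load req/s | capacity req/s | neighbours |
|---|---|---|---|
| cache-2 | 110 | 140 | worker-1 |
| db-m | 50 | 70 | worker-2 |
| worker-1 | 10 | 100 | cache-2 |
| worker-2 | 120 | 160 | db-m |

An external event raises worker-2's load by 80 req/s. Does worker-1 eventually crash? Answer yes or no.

Round 1 — worker-2 at 200 > 160. worker-2 crashes.
  worker-2 sheds 200 req/s to db-m: 200 each.
    db-m: 50+200 = 250 > 70
Round 2 — db-m crashes.
  db-m sheds 250 req/s: no online neighbours, lost.
No further crashes.

no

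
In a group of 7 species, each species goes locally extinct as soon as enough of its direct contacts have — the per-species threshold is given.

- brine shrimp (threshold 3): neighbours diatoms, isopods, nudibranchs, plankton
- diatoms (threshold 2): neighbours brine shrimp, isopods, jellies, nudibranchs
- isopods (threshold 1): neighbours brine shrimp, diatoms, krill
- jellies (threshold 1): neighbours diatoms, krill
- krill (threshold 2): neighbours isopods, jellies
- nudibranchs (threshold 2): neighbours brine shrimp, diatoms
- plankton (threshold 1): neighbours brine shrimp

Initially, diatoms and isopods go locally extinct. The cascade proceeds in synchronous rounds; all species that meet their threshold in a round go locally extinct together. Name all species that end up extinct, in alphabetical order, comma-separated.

diatoms, isopods, jellies, krill

Round 1 — diatoms, isopods go locally extinct (initial).
Round 2 — checking thresholds:
  brine shrimp: 2 of 4 neighbours < 3, holds.
  jellies: 1 of 2 neighbours ≥ 1, goes locally extinct.
  krill: 1 of 2 neighbours < 2, holds.
  nudibranchs: 1 of 2 neighbours < 2, holds.
Round 3 — checking thresholds:
  brine shrimp: 2 of 4 neighbours < 3, holds.
  krill: 2 of 2 neighbours ≥ 2, goes locally extinct.
  nudibranchs: 1 of 2 neighbours < 2, holds.
Round 4 — no new extinctions; cascade stops.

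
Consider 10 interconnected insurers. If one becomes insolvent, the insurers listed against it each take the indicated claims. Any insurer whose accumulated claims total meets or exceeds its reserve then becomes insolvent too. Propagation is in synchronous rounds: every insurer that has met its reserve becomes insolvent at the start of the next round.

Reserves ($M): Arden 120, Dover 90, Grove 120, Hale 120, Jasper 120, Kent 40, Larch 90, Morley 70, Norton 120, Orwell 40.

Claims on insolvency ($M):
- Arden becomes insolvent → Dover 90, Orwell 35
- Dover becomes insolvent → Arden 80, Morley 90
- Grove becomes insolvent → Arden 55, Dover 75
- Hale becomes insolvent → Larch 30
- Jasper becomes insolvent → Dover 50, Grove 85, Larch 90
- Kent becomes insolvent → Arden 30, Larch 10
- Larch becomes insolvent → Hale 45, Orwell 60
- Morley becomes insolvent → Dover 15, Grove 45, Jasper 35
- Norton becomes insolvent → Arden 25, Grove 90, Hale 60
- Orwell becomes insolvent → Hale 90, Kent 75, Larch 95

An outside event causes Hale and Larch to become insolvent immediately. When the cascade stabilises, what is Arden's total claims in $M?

Round 1 — Hale, Larch become insolvent (initial).
  Orwell: +60 → 60 ≥ 40
Round 2 — Orwell becomes insolvent.
  Kent: +75 → 75 ≥ 40
Round 3 — Kent becomes insolvent.
  Arden: +30 → 30 < 120
No further insolvencies.

30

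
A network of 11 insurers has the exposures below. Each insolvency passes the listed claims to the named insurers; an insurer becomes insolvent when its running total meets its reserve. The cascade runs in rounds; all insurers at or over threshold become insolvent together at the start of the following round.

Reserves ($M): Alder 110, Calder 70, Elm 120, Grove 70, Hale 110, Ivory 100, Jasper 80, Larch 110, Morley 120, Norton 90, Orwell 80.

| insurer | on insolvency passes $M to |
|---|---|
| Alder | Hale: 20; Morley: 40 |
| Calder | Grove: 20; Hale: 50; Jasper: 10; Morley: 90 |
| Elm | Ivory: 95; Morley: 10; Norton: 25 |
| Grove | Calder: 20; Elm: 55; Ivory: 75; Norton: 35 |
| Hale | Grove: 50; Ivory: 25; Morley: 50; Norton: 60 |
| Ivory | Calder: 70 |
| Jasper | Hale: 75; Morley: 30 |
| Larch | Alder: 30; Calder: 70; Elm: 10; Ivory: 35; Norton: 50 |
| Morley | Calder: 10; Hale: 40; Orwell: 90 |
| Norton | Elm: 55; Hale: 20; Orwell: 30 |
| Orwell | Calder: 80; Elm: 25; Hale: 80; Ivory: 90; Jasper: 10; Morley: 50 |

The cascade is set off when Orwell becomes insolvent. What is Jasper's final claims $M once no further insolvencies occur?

Round 1 — Orwell becomes insolvent (initial).
  Calder: +80 → 80 ≥ 70
  Elm: +25 → 25 < 120
  Hale: +80 → 80 < 110
  Ivory: +90 → 90 < 100
  Jasper: +10 → 10 < 80
  Morley: +50 → 50 < 120
Round 2 — Calder becomes insolvent.
  Grove: +20 → 20 < 70
  Hale: +50 → 130 ≥ 110
  Jasper: +10 → 20 < 80
  Morley: +90 → 140 ≥ 120
Round 3 — Hale, Morley become insolvent.
  Grove: +50 → 70 ≥ 70
  Ivory: +25 → 115 ≥ 100
  Norton: +60 → 60 < 90
Round 4 — Grove, Ivory become insolvent.
  Elm: +55 → 80 < 120
  Norton: +35 → 95 ≥ 90
Round 5 — Norton becomes insolvent.
  Elm: +55 → 135 ≥ 120
Round 6 — Elm becomes insolvent.
No further insolvencies.

20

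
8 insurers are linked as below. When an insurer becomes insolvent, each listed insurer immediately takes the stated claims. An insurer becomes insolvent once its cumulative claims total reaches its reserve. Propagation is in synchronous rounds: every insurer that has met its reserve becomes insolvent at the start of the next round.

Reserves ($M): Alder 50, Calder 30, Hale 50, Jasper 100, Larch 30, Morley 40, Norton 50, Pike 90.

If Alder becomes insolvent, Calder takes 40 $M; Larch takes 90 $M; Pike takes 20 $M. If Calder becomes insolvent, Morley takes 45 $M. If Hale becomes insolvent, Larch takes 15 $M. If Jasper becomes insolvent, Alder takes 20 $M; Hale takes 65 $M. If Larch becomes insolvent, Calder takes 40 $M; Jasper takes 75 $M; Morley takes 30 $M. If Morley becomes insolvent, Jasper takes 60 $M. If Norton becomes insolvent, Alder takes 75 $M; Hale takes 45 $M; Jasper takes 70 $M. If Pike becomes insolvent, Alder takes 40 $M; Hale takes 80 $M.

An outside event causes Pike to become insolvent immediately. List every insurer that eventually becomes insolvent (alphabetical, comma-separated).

Hale, Pike

Round 1 — Pike becomes insolvent (initial).
  Alder: +40 → 40 < 50
  Hale: +80 → 80 ≥ 50
Round 2 — Hale becomes insolvent.
  Larch: +15 → 15 < 30
No further insolvencies.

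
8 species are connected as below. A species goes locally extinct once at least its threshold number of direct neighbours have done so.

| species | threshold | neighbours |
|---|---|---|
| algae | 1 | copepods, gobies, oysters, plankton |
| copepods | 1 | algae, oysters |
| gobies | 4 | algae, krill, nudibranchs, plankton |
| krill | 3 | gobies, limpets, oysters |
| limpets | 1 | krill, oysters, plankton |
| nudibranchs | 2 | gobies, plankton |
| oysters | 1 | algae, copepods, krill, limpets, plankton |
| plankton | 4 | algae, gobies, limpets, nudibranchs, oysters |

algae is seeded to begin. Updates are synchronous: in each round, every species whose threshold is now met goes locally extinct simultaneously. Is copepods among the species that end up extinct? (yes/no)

Round 1 — algae goes locally extinct (initial).
Round 2 — checking thresholds:
  copepods: 1 of 2 neighbours ≥ 1, goes locally extinct.
  gobies: 1 of 4 neighbours < 4, not yet.
  oysters: 1 of 5 neighbours ≥ 1, goes locally extinct.
  plankton: 1 of 5 neighbours < 4, not yet.
Round 3 — checking thresholds:
  gobies: 1 of 4 neighbours < 4, not yet.
  krill: 1 of 3 neighbours < 3, not yet.
  limpets: 1 of 3 neighbours ≥ 1, goes locally extinct.
  plankton: 2 of 5 neighbours < 4, not yet.
Round 4 — no new extinctions; cascade stops.

yes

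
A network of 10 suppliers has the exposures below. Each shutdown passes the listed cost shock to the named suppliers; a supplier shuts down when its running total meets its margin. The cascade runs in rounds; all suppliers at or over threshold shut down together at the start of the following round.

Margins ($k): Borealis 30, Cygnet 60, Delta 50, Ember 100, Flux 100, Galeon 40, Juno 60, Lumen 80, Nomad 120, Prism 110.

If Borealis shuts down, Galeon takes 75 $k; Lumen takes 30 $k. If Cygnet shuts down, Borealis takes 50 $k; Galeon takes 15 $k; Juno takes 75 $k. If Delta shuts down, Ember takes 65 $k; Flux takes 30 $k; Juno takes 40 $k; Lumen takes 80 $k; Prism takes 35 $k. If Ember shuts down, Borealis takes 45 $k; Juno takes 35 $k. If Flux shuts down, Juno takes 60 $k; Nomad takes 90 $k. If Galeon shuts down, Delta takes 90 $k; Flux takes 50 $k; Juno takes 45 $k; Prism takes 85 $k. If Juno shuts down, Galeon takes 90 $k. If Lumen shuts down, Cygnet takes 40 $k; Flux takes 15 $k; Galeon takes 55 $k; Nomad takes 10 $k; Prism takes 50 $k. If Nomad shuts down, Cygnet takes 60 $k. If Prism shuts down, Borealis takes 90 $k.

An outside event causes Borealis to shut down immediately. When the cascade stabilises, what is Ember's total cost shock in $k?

Round 1 — Borealis shuts down (initial).
  Galeon: +75 → 75 ≥ 40
  Lumen: +30 → 30 < 80
Round 2 — Galeon shuts down.
  Delta: +90 → 90 ≥ 50
  Flux: +50 → 50 < 100
  Juno: +45 → 45 < 60
  Prism: +85 → 85 < 110
Round 3 — Delta shuts down.
  Ember: +65 → 65 < 100
  Flux: +30 → 80 < 100
  Juno: +40 → 85 ≥ 60
  Lumen: +80 → 110 ≥ 80
  Prism: +35 → 120 ≥ 110
Round 4 — Juno, Lumen, Prism shut down.
  Cygnet: +40 → 40 < 60
  Flux: +15 → 95 < 100
  Nomad: +10 → 10 < 120
No further shutdowns.

65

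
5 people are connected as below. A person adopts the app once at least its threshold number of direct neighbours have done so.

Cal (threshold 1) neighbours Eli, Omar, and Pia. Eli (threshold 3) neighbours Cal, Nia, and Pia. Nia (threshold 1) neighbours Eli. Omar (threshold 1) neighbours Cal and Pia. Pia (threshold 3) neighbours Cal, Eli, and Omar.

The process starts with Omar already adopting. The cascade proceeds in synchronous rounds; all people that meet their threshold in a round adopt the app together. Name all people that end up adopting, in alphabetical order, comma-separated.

Round 1 — Omar adopts the app (initial).
Round 2 — checking thresholds:
  Cal: 1 of 3 neighbours ≥ 1, adopts the app.
  Pia: 1 of 3 neighbours < 3, not yet.
Round 3 — no new adoptions; cascade stops.

Cal, Omar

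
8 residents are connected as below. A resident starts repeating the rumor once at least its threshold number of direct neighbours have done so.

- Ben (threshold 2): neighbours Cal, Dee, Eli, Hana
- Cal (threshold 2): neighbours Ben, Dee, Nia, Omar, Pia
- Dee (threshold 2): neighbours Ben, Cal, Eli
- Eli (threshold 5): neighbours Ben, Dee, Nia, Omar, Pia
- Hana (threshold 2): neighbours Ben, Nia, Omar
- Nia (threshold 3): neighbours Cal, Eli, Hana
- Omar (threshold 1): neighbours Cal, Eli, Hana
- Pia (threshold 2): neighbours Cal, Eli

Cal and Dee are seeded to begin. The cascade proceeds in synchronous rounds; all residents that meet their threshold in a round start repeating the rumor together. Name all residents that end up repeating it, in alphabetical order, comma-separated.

Ben, Cal, Dee, Hana, Omar

Round 1 — Cal, Dee start repeating the rumor (initial).
Round 2 — checking thresholds:
  Ben: 2 of 4 neighbours ≥ 2, starts repeating the rumor.
  Eli: 1 of 5 neighbours < 5, below threshold.
  Nia: 1 of 3 neighbours < 3, below threshold.
  Omar: 1 of 3 neighbours ≥ 1, starts repeating the rumor.
  Pia: 1 of 2 neighbours < 2, below threshold.
Round 3 — checking thresholds:
  Eli: 3 of 5 neighbours < 5, below threshold.
  Hana: 2 of 3 neighbours ≥ 2, starts repeating the rumor.
  Nia: 1 of 3 neighbours < 3, below threshold.
  Pia: 1 of 2 neighbours < 2, below threshold.
Round 4 — no new spreads; cascade stops.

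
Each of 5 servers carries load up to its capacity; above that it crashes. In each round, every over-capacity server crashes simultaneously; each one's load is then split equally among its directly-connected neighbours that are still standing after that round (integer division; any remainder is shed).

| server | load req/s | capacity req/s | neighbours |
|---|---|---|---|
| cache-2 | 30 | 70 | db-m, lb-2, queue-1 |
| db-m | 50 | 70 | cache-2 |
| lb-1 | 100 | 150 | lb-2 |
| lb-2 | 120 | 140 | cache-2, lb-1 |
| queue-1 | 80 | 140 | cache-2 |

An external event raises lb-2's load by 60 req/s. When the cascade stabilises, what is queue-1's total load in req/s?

Round 1 — lb-2 at 180 > 140. lb-2 crashes.
  lb-2 sheds 180 req/s to cache-2, lb-1: 90 each.
    cache-2: 30+90 = 120 > 70
    lb-1: 100+90 = 190 > 150
Round 2 — cache-2, lb-1 crash.
  cache-2 sheds 120 req/s to db-m, queue-1: 60 each.
    db-m: 50+60 = 110 > 70
    queue-1: 80+60 = 140 ≤ 140
  lb-1 sheds 190 req/s: no online neighbours, lost.
Round 3 — db-m crashes.
  db-m sheds 110 req/s: no online neighbours, lost.
No further crashes.

140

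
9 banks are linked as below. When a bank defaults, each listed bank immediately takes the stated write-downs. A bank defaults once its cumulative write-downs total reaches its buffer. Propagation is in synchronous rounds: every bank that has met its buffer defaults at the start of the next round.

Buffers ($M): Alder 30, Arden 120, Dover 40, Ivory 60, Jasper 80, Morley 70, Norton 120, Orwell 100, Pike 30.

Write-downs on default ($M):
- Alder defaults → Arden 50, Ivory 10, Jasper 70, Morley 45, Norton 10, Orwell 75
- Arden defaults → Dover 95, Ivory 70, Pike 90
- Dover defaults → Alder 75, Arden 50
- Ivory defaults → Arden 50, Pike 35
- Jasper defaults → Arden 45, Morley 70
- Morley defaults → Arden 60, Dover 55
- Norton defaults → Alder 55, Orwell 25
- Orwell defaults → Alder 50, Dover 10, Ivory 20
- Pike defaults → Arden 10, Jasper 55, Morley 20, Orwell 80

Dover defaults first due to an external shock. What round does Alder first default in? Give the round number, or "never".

2

Round 1 — Dover defaults (initial).
  Alder: +75 → 75 ≥ 30
  Arden: +50 → 50 < 120
Round 2 — Alder defaults.
  Arden: +50 → 100 < 120
  Ivory: +10 → 10 < 60
  Jasper: +70 → 70 < 80
  Morley: +45 → 45 < 70
  Norton: +10 → 10 < 120
  Orwell: +75 → 75 < 100
No further defaults.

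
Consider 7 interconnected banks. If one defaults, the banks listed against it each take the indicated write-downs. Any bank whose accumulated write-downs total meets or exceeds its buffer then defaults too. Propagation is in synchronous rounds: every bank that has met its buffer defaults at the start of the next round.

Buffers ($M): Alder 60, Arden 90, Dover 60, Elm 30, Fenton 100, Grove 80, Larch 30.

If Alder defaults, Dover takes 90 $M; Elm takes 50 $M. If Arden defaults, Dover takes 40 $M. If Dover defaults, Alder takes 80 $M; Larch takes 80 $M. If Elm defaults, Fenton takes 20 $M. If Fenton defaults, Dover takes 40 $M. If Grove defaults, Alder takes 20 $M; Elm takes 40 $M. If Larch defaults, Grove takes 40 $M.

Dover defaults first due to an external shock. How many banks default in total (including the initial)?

4

Round 1 — Dover defaults (initial).
  Alder: +80 → 80 ≥ 60
  Larch: +80 → 80 ≥ 30
Round 2 — Alder, Larch default.
  Elm: +50 → 50 ≥ 30
  Grove: +40 → 40 < 80
Round 3 — Elm defaults.
  Fenton: +20 → 20 < 100
No further defaults.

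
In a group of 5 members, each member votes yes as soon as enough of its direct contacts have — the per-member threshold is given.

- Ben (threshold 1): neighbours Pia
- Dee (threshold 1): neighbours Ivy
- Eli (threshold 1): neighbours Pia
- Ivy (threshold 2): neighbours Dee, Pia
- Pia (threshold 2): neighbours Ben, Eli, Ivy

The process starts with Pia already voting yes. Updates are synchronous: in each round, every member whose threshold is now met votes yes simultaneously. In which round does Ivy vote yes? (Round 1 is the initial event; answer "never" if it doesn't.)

never

Round 1 — Pia votes yes (initial).
Round 2 — checking thresholds:
  Ben: 1 of 1 neighbours ≥ 1, votes yes.
  Eli: 1 of 1 neighbours ≥ 1, votes yes.
  Ivy: 1 of 2 neighbours < 2, not yet.
Round 3 — no new yes votes; cascade stops.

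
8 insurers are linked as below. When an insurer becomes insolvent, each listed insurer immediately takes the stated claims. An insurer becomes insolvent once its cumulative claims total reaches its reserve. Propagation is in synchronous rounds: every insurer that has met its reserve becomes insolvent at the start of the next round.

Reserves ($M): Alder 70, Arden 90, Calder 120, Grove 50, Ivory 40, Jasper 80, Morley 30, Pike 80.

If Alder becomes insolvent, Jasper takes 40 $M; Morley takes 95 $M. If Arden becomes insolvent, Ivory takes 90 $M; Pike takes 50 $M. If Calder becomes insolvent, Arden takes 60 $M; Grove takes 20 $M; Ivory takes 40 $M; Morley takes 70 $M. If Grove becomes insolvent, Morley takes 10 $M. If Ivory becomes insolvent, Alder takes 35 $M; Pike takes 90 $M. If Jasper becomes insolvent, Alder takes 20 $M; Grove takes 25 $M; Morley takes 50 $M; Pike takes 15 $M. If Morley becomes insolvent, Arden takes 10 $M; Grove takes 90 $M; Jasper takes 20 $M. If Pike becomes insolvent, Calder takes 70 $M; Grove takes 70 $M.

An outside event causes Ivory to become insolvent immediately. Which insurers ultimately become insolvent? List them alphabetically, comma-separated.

Grove, Ivory, Pike

Round 1 — Ivory becomes insolvent (initial).
  Alder: +35 → 35 < 70
  Pike: +90 → 90 ≥ 80
Round 2 — Pike becomes insolvent.
  Calder: +70 → 70 < 120
  Grove: +70 → 70 ≥ 50
Round 3 — Grove becomes insolvent.
  Morley: +10 → 10 < 30
No further insolvencies.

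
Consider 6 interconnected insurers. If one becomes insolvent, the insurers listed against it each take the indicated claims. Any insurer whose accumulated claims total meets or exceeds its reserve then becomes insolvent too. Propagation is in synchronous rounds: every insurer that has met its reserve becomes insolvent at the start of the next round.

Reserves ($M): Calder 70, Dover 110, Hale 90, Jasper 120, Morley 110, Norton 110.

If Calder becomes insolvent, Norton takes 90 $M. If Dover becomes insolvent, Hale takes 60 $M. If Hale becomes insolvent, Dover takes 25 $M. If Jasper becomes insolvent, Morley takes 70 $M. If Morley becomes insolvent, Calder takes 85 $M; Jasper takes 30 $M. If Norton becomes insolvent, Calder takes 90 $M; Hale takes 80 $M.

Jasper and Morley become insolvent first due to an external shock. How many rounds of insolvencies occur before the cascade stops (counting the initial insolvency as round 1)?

2

Round 1 — Jasper, Morley become insolvent (initial).
  Calder: +85 → 85 ≥ 70
Round 2 — Calder becomes insolvent.
  Norton: +90 → 90 < 110
No further insolvencies.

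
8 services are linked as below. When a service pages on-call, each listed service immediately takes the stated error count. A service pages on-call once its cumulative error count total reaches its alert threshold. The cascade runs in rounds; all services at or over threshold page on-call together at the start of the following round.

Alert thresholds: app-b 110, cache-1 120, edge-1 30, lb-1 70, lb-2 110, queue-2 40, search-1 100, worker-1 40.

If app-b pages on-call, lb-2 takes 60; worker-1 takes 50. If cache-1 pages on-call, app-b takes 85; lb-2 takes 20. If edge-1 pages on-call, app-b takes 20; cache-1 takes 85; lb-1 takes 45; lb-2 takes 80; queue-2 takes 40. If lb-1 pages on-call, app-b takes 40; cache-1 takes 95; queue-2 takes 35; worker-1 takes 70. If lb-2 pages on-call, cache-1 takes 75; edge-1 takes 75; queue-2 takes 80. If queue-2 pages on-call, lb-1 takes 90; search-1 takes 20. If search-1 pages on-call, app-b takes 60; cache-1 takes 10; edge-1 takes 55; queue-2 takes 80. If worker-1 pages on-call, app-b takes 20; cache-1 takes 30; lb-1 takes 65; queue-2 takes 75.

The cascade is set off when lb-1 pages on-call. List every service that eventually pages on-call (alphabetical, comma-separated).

app-b, cache-1, lb-1, queue-2, worker-1

Round 1 — lb-1 pages on-call (initial).
  app-b: +40 → 40 < 110
  cache-1: +95 → 95 < 120
  queue-2: +35 → 35 < 40
  worker-1: +70 → 70 ≥ 40
Round 2 — worker-1 pages on-call.
  app-b: +20 → 60 < 110
  cache-1: +30 → 125 ≥ 120
  queue-2: +75 → 110 ≥ 40
Round 3 — cache-1, queue-2 page on-call.
  app-b: +85 → 145 ≥ 110
  lb-2: +20 → 20 < 110
  search-1: +20 → 20 < 100
Round 4 — app-b pages on-call.
  lb-2: +60 → 80 < 110
No further pages.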